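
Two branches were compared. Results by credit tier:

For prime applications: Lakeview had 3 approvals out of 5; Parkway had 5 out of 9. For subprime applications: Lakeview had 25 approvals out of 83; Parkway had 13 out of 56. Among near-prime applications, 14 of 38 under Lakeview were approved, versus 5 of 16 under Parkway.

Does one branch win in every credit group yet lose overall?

No

Prime: Lakeview 3/5 = 60.0%, Parkway 5/9 = 55.6% → Lakeview
Subprime: Lakeview 25/83 = 30.1%, Parkway 13/56 = 23.2% → Lakeview
Near-prime: Lakeview 14/38 = 36.8%, Parkway 5/16 = 31.2% → Lakeview
Overall: Lakeview 42/126 = 33.3%, Parkway 23/81 = 28.4% → Lakeview
Lakeview wins overall and in every credit group — no reversal.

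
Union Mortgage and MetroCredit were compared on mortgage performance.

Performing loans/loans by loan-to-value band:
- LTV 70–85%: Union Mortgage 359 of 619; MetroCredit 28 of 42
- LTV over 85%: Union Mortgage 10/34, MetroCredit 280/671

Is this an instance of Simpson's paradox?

Yes

LTV 70–85%: Union Mortgage 359/619 = 58.0%, MetroCredit 28/42 = 66.7% → MetroCredit
LTV over 85%: Union Mortgage 10/34 = 29.4%, MetroCredit 280/671 = 41.7% → MetroCredit
Overall: Union Mortgage 369/653 = 56.5%, MetroCredit 308/713 = 43.2% → Union Mortgage
MetroCredit wins each loan-to-value group but Union Mortgage wins overall — the comparison reverses. MetroCredit's loans skew toward LTV over 85%, which has a lower base rate.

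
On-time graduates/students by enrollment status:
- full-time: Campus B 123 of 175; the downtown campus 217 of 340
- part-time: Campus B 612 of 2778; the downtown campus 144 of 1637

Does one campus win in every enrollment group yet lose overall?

No

Full-time: Campus B 123/175 = 70.3%, the downtown campus 217/340 = 63.8% → Campus B
Part-time: Campus B 612/2778 = 22.0%, the downtown campus 144/1637 = 8.8% → Campus B
Overall: Campus B 735/2953 = 24.9%, the downtown campus 361/1977 = 18.3% → Campus B
Campus B wins overall and in every enrollment group — no reversal.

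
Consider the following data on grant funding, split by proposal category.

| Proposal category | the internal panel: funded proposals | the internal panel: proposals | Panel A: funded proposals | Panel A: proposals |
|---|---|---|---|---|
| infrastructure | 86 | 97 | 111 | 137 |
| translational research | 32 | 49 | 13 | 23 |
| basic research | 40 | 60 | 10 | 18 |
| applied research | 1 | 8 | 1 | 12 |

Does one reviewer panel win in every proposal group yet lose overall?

Infrastructure: the internal panel 86/97 = 88.7%, Panel A 111/137 = 81.0% → the internal panel
Translational research: the internal panel 32/49 = 65.3%, Panel A 13/23 = 56.5% → the internal panel
Basic research: the internal panel 40/60 = 66.7%, Panel A 10/18 = 55.6% → the internal panel
Applied research: the internal panel 1/8 = 12.5%, Panel A 1/12 = 8.3% → the internal panel
Overall: the internal panel 159/214 = 74.3%, Panel A 135/190 = 71.1% → the internal panel
The internal panel wins overall and in every proposal group — no reversal.

No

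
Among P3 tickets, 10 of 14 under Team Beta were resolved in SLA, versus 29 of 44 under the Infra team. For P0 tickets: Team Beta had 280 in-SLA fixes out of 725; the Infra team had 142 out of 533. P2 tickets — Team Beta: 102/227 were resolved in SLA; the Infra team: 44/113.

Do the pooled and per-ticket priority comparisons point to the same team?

P3: Team Beta 10/14 = 71.4%, the Infra team 29/44 = 65.9% → Team Beta
P0: Team Beta 280/725 = 38.6%, the Infra team 142/533 = 26.6% → Team Beta
P2: Team Beta 102/227 = 44.9%, the Infra team 44/113 = 38.9% → Team Beta
Overall: Team Beta 392/966 = 40.6%, the Infra team 215/690 = 31.2% → Team Beta
Team Beta wins overall and in every ticket group — no reversal.

Yes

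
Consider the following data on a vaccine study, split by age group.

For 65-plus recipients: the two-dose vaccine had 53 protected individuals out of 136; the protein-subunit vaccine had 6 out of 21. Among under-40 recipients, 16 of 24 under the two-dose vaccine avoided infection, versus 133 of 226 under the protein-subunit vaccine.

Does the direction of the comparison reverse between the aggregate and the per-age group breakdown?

65-plus: the two-dose vaccine 53/136 = 39.0%, the protein-subunit vaccine 6/21 = 28.6% → the two-dose vaccine
Under-40: the two-dose vaccine 16/24 = 66.7%, the protein-subunit vaccine 133/226 = 58.8% → the two-dose vaccine
Overall: the two-dose vaccine 69/160 = 43.1%, the protein-subunit vaccine 139/247 = 56.3% → the protein-subunit vaccine
The two-dose vaccine wins each age group but the protein-subunit vaccine wins overall — the comparison reverses. The two-dose vaccine's recipients skew toward 65-plus, which has a lower base rate.

Yes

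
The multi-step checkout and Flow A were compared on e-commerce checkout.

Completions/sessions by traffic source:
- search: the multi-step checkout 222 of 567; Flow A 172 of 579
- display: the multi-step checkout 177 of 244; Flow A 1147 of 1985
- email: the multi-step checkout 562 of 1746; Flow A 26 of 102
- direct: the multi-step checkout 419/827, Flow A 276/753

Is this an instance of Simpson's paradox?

Yes

Search: the multi-step checkout 222/567 = 39.2%, Flow A 172/579 = 29.7% → the multi-step checkout
Display: the multi-step checkout 177/244 = 72.5%, Flow A 1147/1985 = 57.8% → the multi-step checkout
Email: the multi-step checkout 562/1746 = 32.2%, Flow A 26/102 = 25.5% → the multi-step checkout
Direct: the multi-step checkout 419/827 = 50.7%, Flow A 276/753 = 36.7% → the multi-step checkout
Overall: the multi-step checkout 1380/3384 = 40.8%, Flow A 1621/3419 = 47.4% → Flow A
The multi-step checkout wins each traffic group but Flow A wins overall — the comparison reverses. The multi-step checkout's sessions skew toward email, which has a lower base rate.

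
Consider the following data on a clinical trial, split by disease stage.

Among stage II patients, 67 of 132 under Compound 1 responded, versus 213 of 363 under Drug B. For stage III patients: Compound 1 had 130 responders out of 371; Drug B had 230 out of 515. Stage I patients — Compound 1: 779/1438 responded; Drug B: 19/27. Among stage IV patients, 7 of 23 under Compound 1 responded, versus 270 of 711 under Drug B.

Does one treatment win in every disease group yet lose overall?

Stage II: Compound 1 67/132 = 50.8%, Drug B 213/363 = 58.7% → Drug B
Stage III: Compound 1 130/371 = 35.0%, Drug B 230/515 = 44.7% → Drug B
Stage I: Compound 1 779/1438 = 54.2%, Drug B 19/27 = 70.4% → Drug B
Stage IV: Compound 1 7/23 = 30.4%, Drug B 270/711 = 38.0% → Drug B
Overall: Compound 1 983/1964 = 50.1%, Drug B 732/1616 = 45.3% → Compound 1
Drug B wins each disease group but Compound 1 wins overall — the comparison reverses. Drug B's patients skew toward stage IV, which has a lower base rate.

Yes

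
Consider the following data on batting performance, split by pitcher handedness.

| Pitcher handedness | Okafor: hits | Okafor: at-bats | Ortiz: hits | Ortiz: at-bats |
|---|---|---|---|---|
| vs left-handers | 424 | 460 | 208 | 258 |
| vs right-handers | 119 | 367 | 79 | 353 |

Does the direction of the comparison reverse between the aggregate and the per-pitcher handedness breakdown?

No

Vs left-handers: Okafor 424/460 = 92.2%, Ortiz 208/258 = 80.6% → Okafor
Vs right-handers: Okafor 119/367 = 32.4%, Ortiz 79/353 = 22.4% → Okafor
Overall: Okafor 543/827 = 65.7%, Ortiz 287/611 = 47.0% → Okafor
Okafor wins overall and in every pitcher group — no reversal.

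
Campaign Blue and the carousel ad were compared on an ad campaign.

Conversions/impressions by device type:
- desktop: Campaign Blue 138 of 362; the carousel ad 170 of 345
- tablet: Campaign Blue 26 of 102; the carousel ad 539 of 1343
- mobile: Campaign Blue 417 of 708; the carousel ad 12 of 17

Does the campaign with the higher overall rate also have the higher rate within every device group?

No

Desktop: Campaign Blue 138/362 = 38.1%, the carousel ad 170/345 = 49.3% → the carousel ad
Tablet: Campaign Blue 26/102 = 25.5%, the carousel ad 539/1343 = 40.1% → the carousel ad
Mobile: Campaign Blue 417/708 = 58.9%, the carousel ad 12/17 = 70.6% → the carousel ad
Overall: Campaign Blue 581/1172 = 49.6%, the carousel ad 721/1705 = 42.3% → Campaign Blue
The carousel ad wins each device group but Campaign Blue wins overall — the comparison reverses. The carousel ad's impressions skew toward tablet, which has a lower base rate.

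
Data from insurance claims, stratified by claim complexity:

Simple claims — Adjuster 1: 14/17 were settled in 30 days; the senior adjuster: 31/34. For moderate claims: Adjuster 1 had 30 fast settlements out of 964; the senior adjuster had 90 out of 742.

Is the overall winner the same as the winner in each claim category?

Yes

Simple: Adjuster 1 14/17 = 82.4%, the senior adjuster 31/34 = 91.2% → the senior adjuster
Moderate: Adjuster 1 30/964 = 3.1%, the senior adjuster 90/742 = 12.1% → the senior adjuster
Overall: Adjuster 1 44/981 = 4.5%, the senior adjuster 121/776 = 15.6% → the senior adjuster
The senior adjuster wins overall and in every claim group — no reversal.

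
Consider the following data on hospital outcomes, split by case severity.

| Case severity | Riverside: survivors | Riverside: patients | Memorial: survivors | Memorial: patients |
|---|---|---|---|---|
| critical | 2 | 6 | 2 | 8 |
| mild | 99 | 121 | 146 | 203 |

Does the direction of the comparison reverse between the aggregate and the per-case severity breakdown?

No

Critical: Riverside 2/6 = 33.3%, Memorial 2/8 = 25.0% → Riverside
Mild: Riverside 99/121 = 81.8%, Memorial 146/203 = 71.9% → Riverside
Overall: Riverside 101/127 = 79.5%, Memorial 148/211 = 70.1% → Riverside
Riverside wins overall and in every case group — no reversal.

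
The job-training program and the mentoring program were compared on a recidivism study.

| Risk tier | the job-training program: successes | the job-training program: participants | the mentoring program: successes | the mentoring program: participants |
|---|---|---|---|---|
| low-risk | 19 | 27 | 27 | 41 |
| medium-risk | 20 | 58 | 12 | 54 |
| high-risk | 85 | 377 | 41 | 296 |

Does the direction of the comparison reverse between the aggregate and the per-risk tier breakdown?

No

Low-risk: the job-training program 19/27 = 70.4%, the mentoring program 27/41 = 65.9% → the job-training program
Medium-risk: the job-training program 20/58 = 34.5%, the mentoring program 12/54 = 22.2% → the job-training program
High-risk: the job-training program 85/377 = 22.5%, the mentoring program 41/296 = 13.9% → the job-training program
Overall: the job-training program 124/462 = 26.8%, the mentoring program 80/391 = 20.5% → the job-training program
The job-training program wins overall and in every risk group — no reversal.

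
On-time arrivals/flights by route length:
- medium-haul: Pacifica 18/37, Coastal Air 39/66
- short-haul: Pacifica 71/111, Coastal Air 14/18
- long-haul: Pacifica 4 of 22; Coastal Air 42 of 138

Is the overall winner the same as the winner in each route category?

Medium-haul: Pacifica 18/37 = 48.6%, Coastal Air 39/66 = 59.1% → Coastal Air
Short-haul: Pacifica 71/111 = 64.0%, Coastal Air 14/18 = 77.8% → Coastal Air
Long-haul: Pacifica 4/22 = 18.2%, Coastal Air 42/138 = 30.4% → Coastal Air
Overall: Pacifica 93/170 = 54.7%, Coastal Air 95/222 = 42.8% → Pacifica
Coastal Air wins each route group but Pacifica wins overall — the comparison reverses. Coastal Air's flights skew toward long-haul, which has a lower base rate.

No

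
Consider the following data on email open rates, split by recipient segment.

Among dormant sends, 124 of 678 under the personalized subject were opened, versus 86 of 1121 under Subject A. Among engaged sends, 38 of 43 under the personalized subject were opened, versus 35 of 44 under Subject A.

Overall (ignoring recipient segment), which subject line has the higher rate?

Dormant: the personalized subject 124/678 = 18.3%, Subject A 86/1121 = 7.7% → the personalized subject
Engaged: the personalized subject 38/43 = 88.4%, Subject A 35/44 = 79.5% → the personalized subject
Overall: the personalized subject 162/721 = 22.5%, Subject A 121/1165 = 10.4% → the personalized subject

the personalized subject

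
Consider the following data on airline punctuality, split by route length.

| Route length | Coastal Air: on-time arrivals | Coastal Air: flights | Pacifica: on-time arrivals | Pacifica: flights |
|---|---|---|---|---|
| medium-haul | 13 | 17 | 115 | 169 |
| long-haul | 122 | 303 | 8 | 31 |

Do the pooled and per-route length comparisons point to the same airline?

No

Medium-haul: Coastal Air 13/17 = 76.5%, Pacifica 115/169 = 68.0% → Coastal Air
Long-haul: Coastal Air 122/303 = 40.3%, Pacifica 8/31 = 25.8% → Coastal Air
Overall: Coastal Air 135/320 = 42.2%, Pacifica 123/200 = 61.5% → Pacifica
Coastal Air wins each route group but Pacifica wins overall — the comparison reverses. Coastal Air's flights skew toward long-haul, which has a lower base rate.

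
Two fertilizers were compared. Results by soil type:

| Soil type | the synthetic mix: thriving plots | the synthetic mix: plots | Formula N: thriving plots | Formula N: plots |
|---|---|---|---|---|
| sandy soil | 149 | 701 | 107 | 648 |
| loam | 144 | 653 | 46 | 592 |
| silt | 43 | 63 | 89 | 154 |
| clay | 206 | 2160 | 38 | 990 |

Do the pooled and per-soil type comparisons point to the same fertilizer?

Sandy soil: the synthetic mix 149/701 = 21.3%, Formula N 107/648 = 16.5% → the synthetic mix
Loam: the synthetic mix 144/653 = 22.1%, Formula N 46/592 = 7.8% → the synthetic mix
Silt: the synthetic mix 43/63 = 68.3%, Formula N 89/154 = 57.8% → the synthetic mix
Clay: the synthetic mix 206/2160 = 9.5%, Formula N 38/990 = 3.8% → the synthetic mix
Overall: the synthetic mix 542/3577 = 15.2%, Formula N 280/2384 = 11.7% → the synthetic mix
The synthetic mix wins overall and in every soil group — no reversal.

Yes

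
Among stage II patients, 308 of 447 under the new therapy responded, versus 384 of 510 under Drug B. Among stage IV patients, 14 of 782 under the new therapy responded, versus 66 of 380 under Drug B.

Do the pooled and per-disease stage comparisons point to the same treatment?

Stage II: the new therapy 308/447 = 68.9%, Drug B 384/510 = 75.3% → Drug B
Stage IV: the new therapy 14/782 = 1.8%, Drug B 66/380 = 17.4% → Drug B
Overall: the new therapy 322/1229 = 26.2%, Drug B 450/890 = 50.6% → Drug B
Drug B wins overall and in every disease group — no reversal.

Yes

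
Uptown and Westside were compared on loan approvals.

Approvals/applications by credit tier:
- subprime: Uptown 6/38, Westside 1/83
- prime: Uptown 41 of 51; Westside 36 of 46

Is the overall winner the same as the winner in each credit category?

Yes

Subprime: Uptown 6/38 = 15.8%, Westside 1/83 = 1.2% → Uptown
Prime: Uptown 41/51 = 80.4%, Westside 36/46 = 78.3% → Uptown
Overall: Uptown 47/89 = 52.8%, Westside 37/129 = 28.7% → Uptown
Uptown wins overall and in every credit group — no reversal.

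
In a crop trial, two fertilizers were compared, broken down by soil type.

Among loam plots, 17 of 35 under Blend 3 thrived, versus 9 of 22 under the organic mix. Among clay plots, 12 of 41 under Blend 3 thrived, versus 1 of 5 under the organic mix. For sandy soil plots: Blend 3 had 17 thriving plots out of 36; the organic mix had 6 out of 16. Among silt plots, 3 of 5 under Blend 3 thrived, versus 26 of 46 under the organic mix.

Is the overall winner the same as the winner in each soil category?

Loam: Blend 3 17/35 = 48.6%, the organic mix 9/22 = 40.9% → Blend 3
Clay: Blend 3 12/41 = 29.3%, the organic mix 1/5 = 20.0% → Blend 3
Sandy soil: Blend 3 17/36 = 47.2%, the organic mix 6/16 = 37.5% → Blend 3
Silt: Blend 3 3/5 = 60.0%, the organic mix 26/46 = 56.5% → Blend 3
Overall: Blend 3 49/117 = 41.9%, the organic mix 42/89 = 47.2% → the organic mix
Blend 3 wins each soil group but the organic mix wins overall — the comparison reverses. Blend 3's plots skew toward clay, which has a lower base rate.

No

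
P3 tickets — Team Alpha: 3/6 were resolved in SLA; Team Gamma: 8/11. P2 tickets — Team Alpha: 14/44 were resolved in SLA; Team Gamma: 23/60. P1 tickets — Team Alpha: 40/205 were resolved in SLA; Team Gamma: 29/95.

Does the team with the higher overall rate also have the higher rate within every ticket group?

P3: Team Alpha 3/6 = 50.0%, Team Gamma 8/11 = 72.7% → Team Gamma
P2: Team Alpha 14/44 = 31.8%, Team Gamma 23/60 = 38.3% → Team Gamma
P1: Team Alpha 40/205 = 19.5%, Team Gamma 29/95 = 30.5% → Team Gamma
Overall: Team Alpha 57/255 = 22.4%, Team Gamma 60/166 = 36.1% → Team Gamma
Team Gamma wins overall and in every ticket group — no reversal.

Yes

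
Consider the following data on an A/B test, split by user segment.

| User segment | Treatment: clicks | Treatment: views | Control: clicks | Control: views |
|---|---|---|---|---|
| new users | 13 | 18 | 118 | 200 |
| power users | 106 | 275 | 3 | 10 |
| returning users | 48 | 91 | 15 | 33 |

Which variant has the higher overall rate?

New users: Treatment 13/18 = 72.2%, Control 118/200 = 59.0% → Treatment
Power users: Treatment 106/275 = 38.5%, Control 3/10 = 30.0% → Treatment
Returning users: Treatment 48/91 = 52.7%, Control 15/33 = 45.5% → Treatment
Overall: Treatment 167/384 = 43.5%, Control 136/243 = 56.0% → Control
(Treatment wins every user group but Control wins overall — Treatment's views skew toward the low-rate power users group.)

Control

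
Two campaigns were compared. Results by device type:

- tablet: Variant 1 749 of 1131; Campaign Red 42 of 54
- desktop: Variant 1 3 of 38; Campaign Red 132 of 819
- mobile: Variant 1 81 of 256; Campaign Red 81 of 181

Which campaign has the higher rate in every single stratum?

Campaign Red

Tablet: Variant 1 749/1131 = 66.2%, Campaign Red 42/54 = 77.8% → Campaign Red
Desktop: Variant 1 3/38 = 7.9%, Campaign Red 132/819 = 16.1% → Campaign Red
Mobile: Variant 1 81/256 = 31.6%, Campaign Red 81/181 = 44.8% → Campaign Red
Campaign Red has the higher rate in all 3 groups.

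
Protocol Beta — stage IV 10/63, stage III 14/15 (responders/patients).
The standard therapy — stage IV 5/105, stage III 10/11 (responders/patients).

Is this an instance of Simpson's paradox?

Stage IV: Protocol Beta 10/63 = 15.9%, the standard therapy 5/105 = 4.8% → Protocol Beta
Stage III: Protocol Beta 14/15 = 93.3%, the standard therapy 10/11 = 90.9% → Protocol Beta
Overall: Protocol Beta 24/78 = 30.8%, the standard therapy 15/116 = 12.9% → Protocol Beta
Protocol Beta wins overall and in every disease group — no reversal.

No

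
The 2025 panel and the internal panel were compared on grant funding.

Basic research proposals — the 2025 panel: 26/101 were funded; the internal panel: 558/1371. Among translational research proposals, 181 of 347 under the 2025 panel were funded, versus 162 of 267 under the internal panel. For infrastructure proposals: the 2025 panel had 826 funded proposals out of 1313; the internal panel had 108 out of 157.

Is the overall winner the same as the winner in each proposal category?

No

Basic research: the 2025 panel 26/101 = 25.7%, the internal panel 558/1371 = 40.7% → the internal panel
Translational research: the 2025 panel 181/347 = 52.2%, the internal panel 162/267 = 60.7% → the internal panel
Infrastructure: the 2025 panel 826/1313 = 62.9%, the internal panel 108/157 = 68.8% → the internal panel
Overall: the 2025 panel 1033/1761 = 58.7%, the internal panel 828/1795 = 46.1% → the 2025 panel
The internal panel wins each proposal group but the 2025 panel wins overall — the comparison reverses. The internal panel's proposals skew toward basic research, which has a lower base rate.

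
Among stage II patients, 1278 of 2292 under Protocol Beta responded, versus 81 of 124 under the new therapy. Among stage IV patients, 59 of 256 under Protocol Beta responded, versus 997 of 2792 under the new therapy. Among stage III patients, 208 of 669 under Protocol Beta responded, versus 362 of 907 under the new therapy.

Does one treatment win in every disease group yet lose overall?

Stage II: Protocol Beta 1278/2292 = 55.8%, the new therapy 81/124 = 65.3% → the new therapy
Stage IV: Protocol Beta 59/256 = 23.0%, the new therapy 997/2792 = 35.7% → the new therapy
Stage III: Protocol Beta 208/669 = 31.1%, the new therapy 362/907 = 39.9% → the new therapy
Overall: Protocol Beta 1545/3217 = 48.0%, the new therapy 1440/3823 = 37.7% → Protocol Beta
The new therapy wins each disease group but Protocol Beta wins overall — the comparison reverses. The new therapy's patients skew toward stage IV, which has a lower base rate.

Yes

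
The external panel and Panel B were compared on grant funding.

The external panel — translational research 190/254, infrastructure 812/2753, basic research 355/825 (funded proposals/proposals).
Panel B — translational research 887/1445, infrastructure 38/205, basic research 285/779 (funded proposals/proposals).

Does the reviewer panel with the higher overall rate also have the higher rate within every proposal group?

Translational research: the external panel 190/254 = 74.8%, Panel B 887/1445 = 61.4% → the external panel
Infrastructure: the external panel 812/2753 = 29.5%, Panel B 38/205 = 18.5% → the external panel
Basic research: the external panel 355/825 = 43.0%, Panel B 285/779 = 36.6% → the external panel
Overall: the external panel 1357/3832 = 35.4%, Panel B 1210/2429 = 49.8% → Panel B
The external panel wins each proposal group but Panel B wins overall — the comparison reverses. The external panel's proposals skew toward infrastructure, which has a lower base rate.

No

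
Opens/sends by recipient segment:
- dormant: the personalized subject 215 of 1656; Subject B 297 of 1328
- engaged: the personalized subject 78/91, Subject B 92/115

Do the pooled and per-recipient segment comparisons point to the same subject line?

Dormant: the personalized subject 215/1656 = 13.0%, Subject B 297/1328 = 22.4% → Subject B
Engaged: the personalized subject 78/91 = 85.7%, Subject B 92/115 = 80.0% → the personalized subject
Overall: the personalized subject 293/1747 = 16.8%, Subject B 389/1443 = 27.0% → Subject B
Neither sweeps: the personalized subject wins 1 of 2 groups, Subject B wins 1. Subject B wins overall but not every group — no Simpson reversal.

No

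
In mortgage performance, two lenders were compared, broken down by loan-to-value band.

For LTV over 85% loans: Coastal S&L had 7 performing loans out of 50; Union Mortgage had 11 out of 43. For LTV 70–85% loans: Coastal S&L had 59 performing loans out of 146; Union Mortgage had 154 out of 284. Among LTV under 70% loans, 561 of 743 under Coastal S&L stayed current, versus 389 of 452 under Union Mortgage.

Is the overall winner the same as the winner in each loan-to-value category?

LTV over 85%: Coastal S&L 7/50 = 14.0%, Union Mortgage 11/43 = 25.6% → Union Mortgage
LTV 70–85%: Coastal S&L 59/146 = 40.4%, Union Mortgage 154/284 = 54.2% → Union Mortgage
LTV under 70%: Coastal S&L 561/743 = 75.5%, Union Mortgage 389/452 = 86.1% → Union Mortgage
Overall: Coastal S&L 627/939 = 66.8%, Union Mortgage 554/779 = 71.1% → Union Mortgage
Union Mortgage wins overall and in every loan-to-value group — no reversal.

Yes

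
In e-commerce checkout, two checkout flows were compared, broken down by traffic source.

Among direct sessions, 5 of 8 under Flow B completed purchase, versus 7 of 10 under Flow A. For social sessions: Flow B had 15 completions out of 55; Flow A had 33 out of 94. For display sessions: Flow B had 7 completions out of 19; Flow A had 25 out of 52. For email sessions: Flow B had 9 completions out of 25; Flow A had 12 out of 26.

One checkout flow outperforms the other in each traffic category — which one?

Flow A

Direct: Flow B 5/8 = 62.5%, Flow A 7/10 = 70.0% → Flow A
Social: Flow B 15/55 = 27.3%, Flow A 33/94 = 35.1% → Flow A
Display: Flow B 7/19 = 36.8%, Flow A 25/52 = 48.1% → Flow A
Email: Flow B 9/25 = 36.0%, Flow A 12/26 = 46.2% → Flow A
Flow A has the higher rate in all 4 groups.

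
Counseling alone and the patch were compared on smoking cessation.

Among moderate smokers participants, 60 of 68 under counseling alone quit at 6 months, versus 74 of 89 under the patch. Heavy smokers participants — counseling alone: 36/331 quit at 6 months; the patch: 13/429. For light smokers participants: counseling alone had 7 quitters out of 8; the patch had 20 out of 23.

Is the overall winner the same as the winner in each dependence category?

Moderate smokers: counseling alone 60/68 = 88.2%, the patch 74/89 = 83.1% → counseling alone
Heavy smokers: counseling alone 36/331 = 10.9%, the patch 13/429 = 3.0% → counseling alone
Light smokers: counseling alone 7/8 = 87.5%, the patch 20/23 = 87.0% → counseling alone
Overall: counseling alone 103/407 = 25.3%, the patch 107/541 = 19.8% → counseling alone
Counseling alone wins overall and in every dependence group — no reversal.

Yes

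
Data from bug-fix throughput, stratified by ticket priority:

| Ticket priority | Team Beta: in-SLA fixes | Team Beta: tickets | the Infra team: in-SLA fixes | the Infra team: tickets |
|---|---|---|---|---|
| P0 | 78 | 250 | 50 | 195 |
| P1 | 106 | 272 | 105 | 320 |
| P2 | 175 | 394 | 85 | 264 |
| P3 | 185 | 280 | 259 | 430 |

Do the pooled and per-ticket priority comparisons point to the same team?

P0: Team Beta 78/250 = 31.2%, the Infra team 50/195 = 25.6% → Team Beta
P1: Team Beta 106/272 = 39.0%, the Infra team 105/320 = 32.8% → Team Beta
P2: Team Beta 175/394 = 44.4%, the Infra team 85/264 = 32.2% → Team Beta
P3: Team Beta 185/280 = 66.1%, the Infra team 259/430 = 60.2% → Team Beta
Overall: Team Beta 544/1196 = 45.5%, the Infra team 499/1209 = 41.3% → Team Beta
Team Beta wins overall and in every ticket group — no reversal.

Yes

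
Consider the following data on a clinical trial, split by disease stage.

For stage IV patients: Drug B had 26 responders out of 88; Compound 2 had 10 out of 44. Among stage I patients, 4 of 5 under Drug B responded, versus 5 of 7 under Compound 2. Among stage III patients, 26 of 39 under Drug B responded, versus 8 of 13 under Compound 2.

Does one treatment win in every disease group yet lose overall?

No

Stage IV: Drug B 26/88 = 29.5%, Compound 2 10/44 = 22.7% → Drug B
Stage I: Drug B 4/5 = 80.0%, Compound 2 5/7 = 71.4% → Drug B
Stage III: Drug B 26/39 = 66.7%, Compound 2 8/13 = 61.5% → Drug B
Overall: Drug B 56/132 = 42.4%, Compound 2 23/64 = 35.9% → Drug B
Drug B wins overall and in every disease group — no reversal.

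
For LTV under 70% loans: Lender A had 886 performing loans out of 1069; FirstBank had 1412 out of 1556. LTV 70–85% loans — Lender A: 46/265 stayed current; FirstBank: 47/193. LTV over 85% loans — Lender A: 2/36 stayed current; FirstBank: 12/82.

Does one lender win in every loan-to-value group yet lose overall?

LTV under 70%: Lender A 886/1069 = 82.9%, FirstBank 1412/1556 = 90.7% → FirstBank
LTV 70–85%: Lender A 46/265 = 17.4%, FirstBank 47/193 = 24.4% → FirstBank
LTV over 85%: Lender A 2/36 = 5.6%, FirstBank 12/82 = 14.6% → FirstBank
Overall: Lender A 934/1370 = 68.2%, FirstBank 1471/1831 = 80.3% → FirstBank
FirstBank wins overall and in every loan-to-value group — no reversal.

No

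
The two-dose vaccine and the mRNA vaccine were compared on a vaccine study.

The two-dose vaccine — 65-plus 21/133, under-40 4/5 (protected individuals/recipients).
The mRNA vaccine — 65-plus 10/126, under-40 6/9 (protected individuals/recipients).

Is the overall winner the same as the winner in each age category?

65-plus: the two-dose vaccine 21/133 = 15.8%, the mRNA vaccine 10/126 = 7.9% → the two-dose vaccine
Under-40: the two-dose vaccine 4/5 = 80.0%, the mRNA vaccine 6/9 = 66.7% → the two-dose vaccine
Overall: the two-dose vaccine 25/138 = 18.1%, the mRNA vaccine 16/135 = 11.9% → the two-dose vaccine
The two-dose vaccine wins overall and in every age group — no reversal.

Yes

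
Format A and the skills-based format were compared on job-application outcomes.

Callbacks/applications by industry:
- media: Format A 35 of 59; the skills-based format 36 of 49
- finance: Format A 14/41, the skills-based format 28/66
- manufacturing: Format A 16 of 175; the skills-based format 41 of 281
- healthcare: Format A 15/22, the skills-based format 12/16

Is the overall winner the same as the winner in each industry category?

Yes

Media: Format A 35/59 = 59.3%, the skills-based format 36/49 = 73.5% → the skills-based format
Finance: Format A 14/41 = 34.1%, the skills-based format 28/66 = 42.4% → the skills-based format
Manufacturing: Format A 16/175 = 9.1%, the skills-based format 41/281 = 14.6% → the skills-based format
Healthcare: Format A 15/22 = 68.2%, the skills-based format 12/16 = 75.0% → the skills-based format
Overall: Format A 80/297 = 26.9%, the skills-based format 117/412 = 28.4% → the skills-based format
The skills-based format wins overall and in every industry group — no reversal.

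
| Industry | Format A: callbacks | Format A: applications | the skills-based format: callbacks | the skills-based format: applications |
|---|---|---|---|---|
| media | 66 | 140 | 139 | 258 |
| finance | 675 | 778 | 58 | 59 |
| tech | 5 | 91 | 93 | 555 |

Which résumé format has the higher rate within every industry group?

Media: Format A 66/140 = 47.1%, the skills-based format 139/258 = 53.9% → the skills-based format
Finance: Format A 675/778 = 86.8%, the skills-based format 58/59 = 98.3% → the skills-based format
Tech: Format A 5/91 = 5.5%, the skills-based format 93/555 = 16.8% → the skills-based format
The skills-based format has the higher rate in all 3 groups.

the skills-based format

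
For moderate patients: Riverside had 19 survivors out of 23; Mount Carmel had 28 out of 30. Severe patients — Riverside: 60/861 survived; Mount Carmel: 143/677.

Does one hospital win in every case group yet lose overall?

Moderate: Riverside 19/23 = 82.6%, Mount Carmel 28/30 = 93.3% → Mount Carmel
Severe: Riverside 60/861 = 7.0%, Mount Carmel 143/677 = 21.1% → Mount Carmel
Overall: Riverside 79/884 = 8.9%, Mount Carmel 171/707 = 24.2% → Mount Carmel
Mount Carmel wins overall and in every case group — no reversal.

No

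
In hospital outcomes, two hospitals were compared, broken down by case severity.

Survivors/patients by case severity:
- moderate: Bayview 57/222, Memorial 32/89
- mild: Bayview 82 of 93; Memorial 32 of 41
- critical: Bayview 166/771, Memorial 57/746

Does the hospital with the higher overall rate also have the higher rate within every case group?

No

Moderate: Bayview 57/222 = 25.7%, Memorial 32/89 = 36.0% → Memorial
Mild: Bayview 82/93 = 88.2%, Memorial 32/41 = 78.0% → Bayview
Critical: Bayview 166/771 = 21.5%, Memorial 57/746 = 7.6% → Bayview
Overall: Bayview 305/1086 = 28.1%, Memorial 121/876 = 13.8% → Bayview
Neither sweeps: Bayview wins 2 of 3 groups, Memorial wins 1. Bayview wins overall but not every group — no Simpson reversal.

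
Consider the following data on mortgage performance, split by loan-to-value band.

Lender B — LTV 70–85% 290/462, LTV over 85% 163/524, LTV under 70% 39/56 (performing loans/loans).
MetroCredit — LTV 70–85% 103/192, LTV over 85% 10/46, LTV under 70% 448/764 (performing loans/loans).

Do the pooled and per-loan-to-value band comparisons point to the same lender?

No

LTV 70–85%: Lender B 290/462 = 62.8%, MetroCredit 103/192 = 53.6% → Lender B
LTV over 85%: Lender B 163/524 = 31.1%, MetroCredit 10/46 = 21.7% → Lender B
LTV under 70%: Lender B 39/56 = 69.6%, MetroCredit 448/764 = 58.6% → Lender B
Overall: Lender B 492/1042 = 47.2%, MetroCredit 561/1002 = 56.0% → MetroCredit
Lender B wins each loan-to-value group but MetroCredit wins overall — the comparison reverses. Lender B's loans skew toward LTV over 85%, which has a lower base rate.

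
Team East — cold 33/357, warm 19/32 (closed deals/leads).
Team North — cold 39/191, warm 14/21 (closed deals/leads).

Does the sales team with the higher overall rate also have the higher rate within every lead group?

Cold: Team East 33/357 = 9.2%, Team North 39/191 = 20.4% → Team North
Warm: Team East 19/32 = 59.4%, Team North 14/21 = 66.7% → Team North
Overall: Team East 52/389 = 13.4%, Team North 53/212 = 25.0% → Team North
Team North wins overall and in every lead group — no reversal.

Yes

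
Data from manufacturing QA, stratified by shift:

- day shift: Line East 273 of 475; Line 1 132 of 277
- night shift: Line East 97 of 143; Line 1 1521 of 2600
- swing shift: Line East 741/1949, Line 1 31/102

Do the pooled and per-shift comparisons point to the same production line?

Day shift: Line East 273/475 = 57.5%, Line 1 132/277 = 47.7% → Line East
Night shift: Line East 97/143 = 67.8%, Line 1 1521/2600 = 58.5% → Line East
Swing shift: Line East 741/1949 = 38.0%, Line 1 31/102 = 30.4% → Line East
Overall: Line East 1111/2567 = 43.3%, Line 1 1684/2979 = 56.5% → Line 1
Line East wins each shift group but Line 1 wins overall — the comparison reverses. Line East's units skew toward swing shift, which has a lower base rate.

No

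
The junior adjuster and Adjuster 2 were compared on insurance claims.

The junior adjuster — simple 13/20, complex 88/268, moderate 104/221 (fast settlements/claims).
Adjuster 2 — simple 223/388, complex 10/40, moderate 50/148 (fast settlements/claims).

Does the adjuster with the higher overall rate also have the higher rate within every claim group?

No

Simple: the junior adjuster 13/20 = 65.0%, Adjuster 2 223/388 = 57.5% → the junior adjuster
Complex: the junior adjuster 88/268 = 32.8%, Adjuster 2 10/40 = 25.0% → the junior adjuster
Moderate: the junior adjuster 104/221 = 47.1%, Adjuster 2 50/148 = 33.8% → the junior adjuster
Overall: the junior adjuster 205/509 = 40.3%, Adjuster 2 283/576 = 49.1% → Adjuster 2
The junior adjuster wins each claim group but Adjuster 2 wins overall — the comparison reverses. The junior adjuster's claims skew toward complex, which has a lower base rate.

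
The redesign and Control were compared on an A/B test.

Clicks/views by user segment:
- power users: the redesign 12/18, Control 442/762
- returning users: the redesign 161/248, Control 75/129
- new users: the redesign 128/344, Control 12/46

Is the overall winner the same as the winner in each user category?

Power users: the redesign 12/18 = 66.7%, Control 442/762 = 58.0% → the redesign
Returning users: the redesign 161/248 = 64.9%, Control 75/129 = 58.1% → the redesign
New users: the redesign 128/344 = 37.2%, Control 12/46 = 26.1% → the redesign
Overall: the redesign 301/610 = 49.3%, Control 529/937 = 56.5% → Control
The redesign wins each user group but Control wins overall — the comparison reverses. The redesign's views skew toward new users, which has a lower base rate.

No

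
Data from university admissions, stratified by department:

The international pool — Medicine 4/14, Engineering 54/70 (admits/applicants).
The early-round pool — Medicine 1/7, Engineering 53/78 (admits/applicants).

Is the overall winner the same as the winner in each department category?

Medicine: the international pool 4/14 = 28.6%, the early-round pool 1/7 = 14.3% → the international pool
Engineering: the international pool 54/70 = 77.1%, the early-round pool 53/78 = 67.9% → the international pool
Overall: the international pool 58/84 = 69.0%, the early-round pool 54/85 = 63.5% → the international pool
The international pool wins overall and in every department group — no reversal.

Yes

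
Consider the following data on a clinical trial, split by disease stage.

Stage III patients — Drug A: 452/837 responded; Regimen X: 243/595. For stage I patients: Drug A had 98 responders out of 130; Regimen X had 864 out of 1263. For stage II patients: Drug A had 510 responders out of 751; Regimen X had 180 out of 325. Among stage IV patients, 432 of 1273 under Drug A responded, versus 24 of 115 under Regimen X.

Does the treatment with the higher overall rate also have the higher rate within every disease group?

No

Stage III: Drug A 452/837 = 54.0%, Regimen X 243/595 = 40.8% → Drug A
Stage I: Drug A 98/130 = 75.4%, Regimen X 864/1263 = 68.4% → Drug A
Stage II: Drug A 510/751 = 67.9%, Regimen X 180/325 = 55.4% → Drug A
Stage IV: Drug A 432/1273 = 33.9%, Regimen X 24/115 = 20.9% → Drug A
Overall: Drug A 1492/2991 = 49.9%, Regimen X 1311/2298 = 57.0% → Regimen X
Drug A wins each disease group but Regimen X wins overall — the comparison reverses. Drug A's patients skew toward stage IV, which has a lower base rate.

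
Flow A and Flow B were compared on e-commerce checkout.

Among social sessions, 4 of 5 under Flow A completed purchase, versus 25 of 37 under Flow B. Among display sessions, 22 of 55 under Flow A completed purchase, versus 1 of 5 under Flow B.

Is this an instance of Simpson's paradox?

Yes

Social: Flow A 4/5 = 80.0%, Flow B 25/37 = 67.6% → Flow A
Display: Flow A 22/55 = 40.0%, Flow B 1/5 = 20.0% → Flow A
Overall: Flow A 26/60 = 43.3%, Flow B 26/42 = 61.9% → Flow B
Flow A wins each traffic group but Flow B wins overall — the comparison reverses. Flow A's sessions skew toward display, which has a lower base rate.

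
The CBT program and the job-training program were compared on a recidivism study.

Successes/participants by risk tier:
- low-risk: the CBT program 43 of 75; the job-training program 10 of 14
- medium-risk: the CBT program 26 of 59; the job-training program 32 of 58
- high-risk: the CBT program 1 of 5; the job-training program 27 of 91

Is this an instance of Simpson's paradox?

Yes

Low-risk: the CBT program 43/75 = 57.3%, the job-training program 10/14 = 71.4% → the job-training program
Medium-risk: the CBT program 26/59 = 44.1%, the job-training program 32/58 = 55.2% → the job-training program
High-risk: the CBT program 1/5 = 20.0%, the job-training program 27/91 = 29.7% → the job-training program
Overall: the CBT program 70/139 = 50.4%, the job-training program 69/163 = 42.3% → the CBT program
The job-training program wins each risk group but the CBT program wins overall — the comparison reverses. The job-training program's participants skew toward high-risk, which has a lower base rate.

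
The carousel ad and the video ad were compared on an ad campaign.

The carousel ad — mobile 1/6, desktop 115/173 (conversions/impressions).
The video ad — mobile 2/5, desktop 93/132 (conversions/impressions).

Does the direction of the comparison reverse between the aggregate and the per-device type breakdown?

Mobile: the carousel ad 1/6 = 16.7%, the video ad 2/5 = 40.0% → the video ad
Desktop: the carousel ad 115/173 = 66.5%, the video ad 93/132 = 70.5% → the video ad
Overall: the carousel ad 116/179 = 64.8%, the video ad 95/137 = 69.3% → the video ad
The video ad wins overall and in every device group — no reversal.

No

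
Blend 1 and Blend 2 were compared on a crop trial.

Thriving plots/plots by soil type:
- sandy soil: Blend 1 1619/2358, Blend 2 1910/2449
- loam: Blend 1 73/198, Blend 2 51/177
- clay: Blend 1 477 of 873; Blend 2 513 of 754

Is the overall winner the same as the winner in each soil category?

Sandy soil: Blend 1 1619/2358 = 68.7%, Blend 2 1910/2449 = 78.0% → Blend 2
Loam: Blend 1 73/198 = 36.9%, Blend 2 51/177 = 28.8% → Blend 1
Clay: Blend 1 477/873 = 54.6%, Blend 2 513/754 = 68.0% → Blend 2
Overall: Blend 1 2169/3429 = 63.3%, Blend 2 2474/3380 = 73.2% → Blend 2
Neither sweeps: Blend 1 wins 1 of 3 groups, Blend 2 wins 2. Blend 2 wins overall but not every group — no Simpson reversal.

No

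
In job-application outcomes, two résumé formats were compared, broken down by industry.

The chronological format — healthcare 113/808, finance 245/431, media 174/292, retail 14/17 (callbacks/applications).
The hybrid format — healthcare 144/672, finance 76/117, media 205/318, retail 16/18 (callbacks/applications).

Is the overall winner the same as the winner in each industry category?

Yes

Healthcare: the chronological format 113/808 = 14.0%, the hybrid format 144/672 = 21.4% → the hybrid format
Finance: the chronological format 245/431 = 56.8%, the hybrid format 76/117 = 65.0% → the hybrid format
Media: the chronological format 174/292 = 59.6%, the hybrid format 205/318 = 64.5% → the hybrid format
Retail: the chronological format 14/17 = 82.4%, the hybrid format 16/18 = 88.9% → the hybrid format
Overall: the chronological format 546/1548 = 35.3%, the hybrid format 441/1125 = 39.2% → the hybrid format
The hybrid format wins overall and in every industry group — no reversal.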